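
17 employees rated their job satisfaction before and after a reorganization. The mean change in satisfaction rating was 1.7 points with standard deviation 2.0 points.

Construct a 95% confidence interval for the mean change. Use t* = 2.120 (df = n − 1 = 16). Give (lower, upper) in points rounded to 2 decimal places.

(0.67, 2.73)

Paired design: SE = s_d/√n = 2.0/√17 = 0.4851.
t* = 2.120; margin of error = 2.120 × 0.4851 = 1.0284.
1.7 ± 1.0284 → (0.67, 2.73).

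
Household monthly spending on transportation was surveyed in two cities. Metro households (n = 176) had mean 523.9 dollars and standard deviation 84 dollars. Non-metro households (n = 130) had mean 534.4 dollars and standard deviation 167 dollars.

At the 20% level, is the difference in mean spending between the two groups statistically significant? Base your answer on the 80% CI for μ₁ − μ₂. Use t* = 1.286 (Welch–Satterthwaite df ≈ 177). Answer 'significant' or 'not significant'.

Standard errors of each mean: 84/√176 = 6.3317 and 167/√130 = 14.6469.
SE(x̄₁ − x̄₂) = √(6.3317² + 14.6469²) = 15.9569 for independent samples with unequal variances.
With t* = 1.286, the margin is 1.286 × 15.9569 = 20.5206.
x̄₁ − x̄₂ = 523.9 − 534.4 = -10.5000; the interval is -10.5000 ± 20.5206 = (-31.0206, 10.0206).
The interval (-31.0206, 10.0206) contains 0, so the difference is not significant.

not significant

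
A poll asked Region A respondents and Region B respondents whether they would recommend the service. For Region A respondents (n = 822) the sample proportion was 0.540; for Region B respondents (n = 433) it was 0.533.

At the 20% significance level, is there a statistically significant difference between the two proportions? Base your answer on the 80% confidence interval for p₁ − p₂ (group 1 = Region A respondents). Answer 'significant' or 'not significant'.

Each SE is √(p̂(1−p̂)/n): √(0.5400·0.4600/822) = 0.01738 and √(0.5330·0.4670/433) = 0.02398.
SE(p̂₁ − p̂₂) = √(SE₁² + SE₂²) = √(0.0003020644 + 0.0005750404) = 0.02962, since the two samples are independent.
At 80% confidence z* = 1.282; margin = 1.282 × 0.02962 = 0.03797.
The difference is 0.5400 − 0.5330 = 0.0070, so the interval is 0.0070 ± 0.03797 = (-0.03097, 0.04497).
The interval (-0.03097, 0.04497) contains 0, so the difference is not significant.

not significant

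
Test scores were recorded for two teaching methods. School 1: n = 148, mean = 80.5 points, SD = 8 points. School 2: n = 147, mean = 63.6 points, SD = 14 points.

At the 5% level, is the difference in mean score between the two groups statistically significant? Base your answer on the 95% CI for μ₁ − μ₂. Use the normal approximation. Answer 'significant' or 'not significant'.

Standard errors of each mean: 8/√148 = 0.6576 and 14/√147 = 1.1547.
SE(x̄₁ − x̄₂) = √(0.6576² + 1.1547²) = 1.3288 for independent samples with unequal variances.
With z* = 1.960, the margin is 1.960 × 1.3288 = 2.6044.
x̄₁ − x̄₂ = 80.5 − 63.6 = 16.9000; the interval is 16.9000 ± 2.6044 = (14.2956, 19.5044).
The interval (14.2956, 19.5044) does not contain 0, so the difference is significant.

significant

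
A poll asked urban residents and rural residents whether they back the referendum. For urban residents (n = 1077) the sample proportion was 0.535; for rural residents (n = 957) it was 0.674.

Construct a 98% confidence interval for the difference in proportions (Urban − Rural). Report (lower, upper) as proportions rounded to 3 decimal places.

(-0.189, -0.089)

SE₁ = √(p̂₁(1−p̂₁)/n₁) = √(0.5350·0.4650/1077) = 0.01520; SE₂ = √(0.6740·0.3260/957) = 0.01515.
Independent samples: SE of the difference = √(SE₁² + SE₂²) = √(0.00023104 + 0.0002295225) = 0.02146.
z* for 98% confidence is 2.326, so the margin of error is 2.326 × 0.02146 = 0.04992.
Point estimate p̂₁ − p̂₂ = 0.5350 − 0.6740 = -0.1390.
-0.1390 ± 0.04992 → (-0.189, -0.089).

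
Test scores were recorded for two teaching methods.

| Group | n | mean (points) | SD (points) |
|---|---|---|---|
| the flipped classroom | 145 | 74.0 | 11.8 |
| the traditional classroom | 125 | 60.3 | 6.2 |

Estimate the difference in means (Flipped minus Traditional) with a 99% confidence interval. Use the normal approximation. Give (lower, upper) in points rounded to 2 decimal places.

Per-group SEs: s₁/√n₁ = 11.8/√145 = 0.9799, s₂/√n₂ = 6.2/√125 = 0.5545.
Unpooled SE of the difference: √(0.96020401 + 0.30747025) = 1.1259.
Margin of error = z* · SE = 2.576 × 1.1259 = 2.9003.
x̄₁ − x̄₂ = 74.0 − 60.3 = 13.7000.
CI: 13.7000 ± 2.9003 = (10.80, 16.60).

(10.80, 16.60)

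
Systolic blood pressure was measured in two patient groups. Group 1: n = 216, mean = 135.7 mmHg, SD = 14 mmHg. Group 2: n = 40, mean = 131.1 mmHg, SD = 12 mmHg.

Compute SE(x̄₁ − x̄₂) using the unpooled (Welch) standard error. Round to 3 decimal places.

2.123

Standard errors of each mean: 14/√216 = 0.9526 and 12/√40 = 1.8974.
SE(x̄₁ − x̄₂) = √(0.9526² + 1.8974²) = 2.1231 for independent samples with unequal variances.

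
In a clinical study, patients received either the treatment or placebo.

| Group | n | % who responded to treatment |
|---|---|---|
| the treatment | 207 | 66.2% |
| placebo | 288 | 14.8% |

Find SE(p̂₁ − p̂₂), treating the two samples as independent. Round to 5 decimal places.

0.03897

The two standard errors are √(0.6620×0.3380/207) = 0.03288 and √(0.1480×0.8520/288) = 0.02092.
Because the samples are independent, SE_diff = √(0.03288² + 0.02092²) = 0.03897.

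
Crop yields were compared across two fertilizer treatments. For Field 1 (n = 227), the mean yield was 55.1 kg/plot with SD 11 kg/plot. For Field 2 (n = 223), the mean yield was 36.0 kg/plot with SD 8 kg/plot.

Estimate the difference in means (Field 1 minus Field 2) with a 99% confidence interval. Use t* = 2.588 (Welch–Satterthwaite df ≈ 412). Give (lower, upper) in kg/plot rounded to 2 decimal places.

(16.76, 21.44)

Per-group SEs: s₁/√n₁ = 11/√227 = 0.7301, s₂/√n₂ = 8/√223 = 0.5357.
Unpooled SE of the difference: √(0.53304601 + 0.28697449) = 0.9055.
Margin of error = t* · SE = 2.588 × 0.9055 = 2.3434.
x̄₁ − x̄₂ = 55.1 − 36.0 = 19.1000.
CI: 19.1000 ± 2.3434 = (16.76, 21.44).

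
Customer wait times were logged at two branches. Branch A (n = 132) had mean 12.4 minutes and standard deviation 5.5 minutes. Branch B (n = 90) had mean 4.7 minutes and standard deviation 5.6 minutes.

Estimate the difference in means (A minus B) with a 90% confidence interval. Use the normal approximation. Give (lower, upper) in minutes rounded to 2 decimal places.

(6.45, 8.95)

Standard errors of each mean: 5.5/√132 = 0.4787 and 5.6/√90 = 0.5903.
SE(x̄₁ − x̄₂) = √(0.4787² + 0.5903²) = 0.7600 for independent samples with unequal variances.
With z* = 1.645, the margin is 1.645 × 0.7600 = 1.2502.
x̄₁ − x̄₂ = 12.4 − 4.7 = 7.7000; the interval is 7.7000 ± 1.2502 = (6.45, 8.95).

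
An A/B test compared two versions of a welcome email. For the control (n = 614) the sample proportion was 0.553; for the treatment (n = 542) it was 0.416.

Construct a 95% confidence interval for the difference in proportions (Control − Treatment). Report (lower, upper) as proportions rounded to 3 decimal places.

(0.080, 0.194)

Each SE is √(p̂(1−p̂)/n): √(0.5530·0.4470/614) = 0.02006 and √(0.4160·0.5840/542) = 0.02117.
SE(p̂₁ − p̂₂) = √(SE₁² + SE₂²) = √(0.0004024036 + 0.0004481689) = 0.02916, since the two samples are independent.
At 95% confidence z* = 1.960; margin = 1.960 × 0.02916 = 0.05715.
The difference is 0.5530 − 0.4160 = 0.1370, so the interval is 0.1370 ± 0.05715 = (0.080, 0.194).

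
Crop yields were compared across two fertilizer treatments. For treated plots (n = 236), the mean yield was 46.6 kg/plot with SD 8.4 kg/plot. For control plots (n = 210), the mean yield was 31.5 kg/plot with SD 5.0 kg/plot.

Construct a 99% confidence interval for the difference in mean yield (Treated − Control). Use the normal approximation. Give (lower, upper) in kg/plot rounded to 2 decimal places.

Per-group SEs: s₁/√n₁ = 8.4/√236 = 0.5468, s₂/√n₂ = 5.0/√210 = 0.3450.
Unpooled SE of the difference: √(0.29899024 + 0.119025) = 0.6465.
Margin of error = z* · SE = 2.576 × 0.6465 = 1.6654.
x̄₁ − x̄₂ = 46.6 − 31.5 = 15.1000.
CI: 15.1000 ± 1.6654 = (13.43, 16.77).

(13.43, 16.77)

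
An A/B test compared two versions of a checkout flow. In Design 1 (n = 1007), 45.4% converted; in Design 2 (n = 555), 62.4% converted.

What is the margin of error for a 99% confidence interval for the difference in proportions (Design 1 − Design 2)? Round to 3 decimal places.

SE₁ = √(p̂₁(1−p̂₁)/n₁) = √(0.4540·0.5460/1007) = 0.01569; SE₂ = √(0.6240·0.3760/555) = 0.02056.
Independent samples: SE of the difference = √(SE₁² + SE₂²) = √(0.0002461761 + 0.0004227136) = 0.02586.
z* for 99% confidence is 2.576, so the margin of error is 2.576 × 0.02586 = 0.06662.

0.067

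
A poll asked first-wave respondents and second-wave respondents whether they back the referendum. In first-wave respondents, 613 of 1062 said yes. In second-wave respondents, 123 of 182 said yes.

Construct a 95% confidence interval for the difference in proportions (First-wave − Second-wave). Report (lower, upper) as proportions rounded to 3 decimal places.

(-0.173, -0.024)

p̂₁ = 613/1062 = 0.5772 and p̂₂ = 123/182 = 0.6758.
SE₁ = √(p̂₁(1−p̂₁)/n₁) = √(0.5772·0.4228/1062) = 0.01516; SE₂ = √(0.6758·0.3242/182) = 0.03470.
Independent samples: SE of the difference = √(SE₁² + SE₂²) = √(0.0002298256 + 0.00120409) = 0.03787.
z* for 95% confidence is 1.960, so the margin of error is 1.960 × 0.03787 = 0.07423.
Point estimate p̂₁ − p̂₂ = 0.5772 − 0.6758 = -0.0986.
-0.0986 ± 0.07423 → (-0.173, -0.024).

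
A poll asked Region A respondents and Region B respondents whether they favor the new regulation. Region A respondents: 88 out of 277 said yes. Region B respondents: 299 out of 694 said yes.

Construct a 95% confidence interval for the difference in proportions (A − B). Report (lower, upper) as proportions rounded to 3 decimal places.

p̂₁ = 88/277 = 0.3177 and p̂₂ = 299/694 = 0.4308.
SE₁ = √(p̂₁(1−p̂₁)/n₁) = √(0.3177·0.6823/277) = 0.02797; SE₂ = √(0.4308·0.5692/694) = 0.01880.
Independent samples: SE of the difference = √(SE₁² + SE₂²) = √(0.0007823209 + 0.00035344) = 0.03370.
z* for 95% confidence is 1.960, so the margin of error is 1.960 × 0.03370 = 0.06605.
Point estimate p̂₁ − p̂₂ = 0.3177 − 0.4308 = -0.1131.
-0.1131 ± 0.06605 → (-0.179, -0.047).

(-0.179, -0.047)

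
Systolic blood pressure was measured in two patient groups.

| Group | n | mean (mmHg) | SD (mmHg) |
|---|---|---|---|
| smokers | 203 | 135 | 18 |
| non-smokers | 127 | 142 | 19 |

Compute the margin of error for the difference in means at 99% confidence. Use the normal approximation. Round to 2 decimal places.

Standard errors of each mean: 18/√203 = 1.2634 and 19/√127 = 1.6860.
SE(x̄₁ − x̄₂) = √(1.2634² + 1.6860²) = 2.1068 for independent samples with unequal variances.
With z* = 2.576, the margin is 2.576 × 2.1068 = 5.4271.

5.43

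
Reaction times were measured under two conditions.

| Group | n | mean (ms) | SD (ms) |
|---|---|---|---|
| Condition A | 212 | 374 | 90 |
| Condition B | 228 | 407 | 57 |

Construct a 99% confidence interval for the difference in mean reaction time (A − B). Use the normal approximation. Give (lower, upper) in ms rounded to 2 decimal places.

Standard errors of each mean: 90/√212 = 6.1812 and 57/√228 = 3.7749.
SE(x̄₁ − x̄₂) = √(6.1812² + 3.7749²) = 7.2427 for independent samples with unequal variances.
With z* = 2.576, the margin is 2.576 × 7.2427 = 18.6572.
x̄₁ − x̄₂ = 374 − 407 = -33.0000; the interval is -33.0000 ± 18.6572 = (-51.66, -14.34).

(-51.66, -14.34)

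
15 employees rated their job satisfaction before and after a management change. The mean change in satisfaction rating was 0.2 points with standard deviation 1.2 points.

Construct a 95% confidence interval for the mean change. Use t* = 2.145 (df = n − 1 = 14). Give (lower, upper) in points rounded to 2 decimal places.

(-0.46, 0.86)

Paired design: SE = s_d/√n = 1.2/√15 = 0.3098.
t* = 2.145; margin of error = 2.145 × 0.3098 = 0.6645.
0.2 ± 0.6645 → (-0.46, 0.86).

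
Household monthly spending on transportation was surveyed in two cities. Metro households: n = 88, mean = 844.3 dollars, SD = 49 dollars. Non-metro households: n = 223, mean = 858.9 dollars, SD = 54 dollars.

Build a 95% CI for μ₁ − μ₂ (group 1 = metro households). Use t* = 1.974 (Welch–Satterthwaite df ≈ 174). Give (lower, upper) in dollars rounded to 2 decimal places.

Standard errors of each mean: 49/√88 = 5.2234 and 54/√223 = 3.6161.
SE(x̄₁ − x̄₂) = √(5.2234² + 3.6161²) = 6.3530 for independent samples with unequal variances.
With t* = 1.974, the margin is 1.974 × 6.3530 = 12.5408.
x̄₁ − x̄₂ = 844.3 − 858.9 = -14.6000; the interval is -14.6000 ± 12.5408 = (-27.14, -2.06).

(-27.14, -2.06)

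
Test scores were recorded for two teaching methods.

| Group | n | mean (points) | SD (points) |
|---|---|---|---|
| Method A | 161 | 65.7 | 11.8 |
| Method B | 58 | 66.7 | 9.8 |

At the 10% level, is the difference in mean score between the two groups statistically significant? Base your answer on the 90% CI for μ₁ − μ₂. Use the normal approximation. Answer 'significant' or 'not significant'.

not significant

Standard errors of each mean: 11.8/√161 = 0.9300 and 9.8/√58 = 1.2868.
SE(x̄₁ − x̄₂) = √(0.9300² + 1.2868²) = 1.5877 for independent samples with unequal variances.
With z* = 1.645, the margin is 1.645 × 1.5877 = 2.6118.
x̄₁ − x̄₂ = 65.7 − 66.7 = -1.0000; the interval is -1.0000 ± 2.6118 = (-3.6118, 1.6118).
The interval (-3.6118, 1.6118) contains 0, so the difference is not significant.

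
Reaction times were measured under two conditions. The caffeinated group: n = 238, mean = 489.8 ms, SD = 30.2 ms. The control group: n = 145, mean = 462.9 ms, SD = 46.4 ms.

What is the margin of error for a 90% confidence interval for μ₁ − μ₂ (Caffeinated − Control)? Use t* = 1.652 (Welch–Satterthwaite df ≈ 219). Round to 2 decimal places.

7.14

Standard errors of each mean: 30.2/√238 = 1.9576 and 46.4/√145 = 3.8533.
SE(x̄₁ − x̄₂) = √(1.9576² + 3.8533²) = 4.3221 for independent samples with unequal variances.
With t* = 1.652, the margin is 1.652 × 4.3221 = 7.1401.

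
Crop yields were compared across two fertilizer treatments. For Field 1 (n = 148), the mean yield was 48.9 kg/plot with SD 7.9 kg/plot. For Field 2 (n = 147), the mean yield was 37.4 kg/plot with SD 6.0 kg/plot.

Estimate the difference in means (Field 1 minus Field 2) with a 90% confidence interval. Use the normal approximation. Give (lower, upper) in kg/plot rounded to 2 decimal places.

(10.16, 12.84)

Per-group SEs: s₁/√n₁ = 7.9/√148 = 0.6494, s₂/√n₂ = 6.0/√147 = 0.4949.
Unpooled SE of the difference: √(0.42172036 + 0.24492601) = 0.8165.
Margin of error = z* · SE = 1.645 × 0.8165 = 1.3431.
x̄₁ − x̄₂ = 48.9 − 37.4 = 11.5000.
CI: 11.5000 ± 1.3431 = (10.16, 12.84).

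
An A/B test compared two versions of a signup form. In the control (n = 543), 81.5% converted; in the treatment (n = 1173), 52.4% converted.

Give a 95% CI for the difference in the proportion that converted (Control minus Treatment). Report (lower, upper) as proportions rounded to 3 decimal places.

(0.248, 0.334)

The two standard errors are √(0.8150×0.1850/543) = 0.01666 and √(0.5240×0.4760/1173) = 0.01458.
Because the samples are independent, SE_diff = √(0.01666² + 0.01458²) = 0.02214.
Using z* = 1.960 for 95%, ME = 1.960 × 0.02214 = 0.04339.
p̂₁ − p̂₂ = 0.2910; interval 0.2910 ± 0.04339 gives (0.248, 0.334).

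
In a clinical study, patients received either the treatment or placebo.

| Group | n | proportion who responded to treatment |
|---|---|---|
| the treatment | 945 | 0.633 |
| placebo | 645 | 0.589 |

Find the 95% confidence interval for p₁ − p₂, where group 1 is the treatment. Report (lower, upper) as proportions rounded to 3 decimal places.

The two standard errors are √(0.6330×0.3670/945) = 0.01568 and √(0.5890×0.4110/645) = 0.01937.
Because the samples are independent, SE_diff = √(0.01568² + 0.01937²) = 0.02492.
Using z* = 1.960 for 95%, ME = 1.960 × 0.02492 = 0.04884.
p̂₁ − p̂₂ = 0.0440; interval 0.0440 ± 0.04884 gives (-0.005, 0.093).

(-0.005, 0.093)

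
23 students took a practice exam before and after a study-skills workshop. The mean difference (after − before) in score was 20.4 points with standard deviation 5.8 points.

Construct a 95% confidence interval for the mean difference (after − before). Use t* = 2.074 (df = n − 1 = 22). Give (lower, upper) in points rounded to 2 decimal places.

Paired design: SE = s_d/√n = 5.8/√23 = 1.2094.
t* = 2.074; margin of error = 2.074 × 1.2094 = 2.5083.
20.4 ± 2.5083 → (17.89, 22.91).

(17.89, 22.91)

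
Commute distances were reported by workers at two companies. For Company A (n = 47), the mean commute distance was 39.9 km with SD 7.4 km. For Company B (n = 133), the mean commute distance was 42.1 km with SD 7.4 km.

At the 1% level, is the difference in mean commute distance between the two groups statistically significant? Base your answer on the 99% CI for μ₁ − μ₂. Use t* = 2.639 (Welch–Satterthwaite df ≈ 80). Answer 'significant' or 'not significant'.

Standard errors of each mean: 7.4/√47 = 1.0794 and 7.4/√133 = 0.6417.
SE(x̄₁ − x̄₂) = √(1.0794² + 0.6417²) = 1.2557 for independent samples with unequal variances.
With t* = 2.639, the margin is 2.639 × 1.2557 = 3.3138.
x̄₁ − x̄₂ = 39.9 − 42.1 = -2.2000; the interval is -2.2000 ± 3.3138 = (-5.5138, 1.1138).
The interval (-5.5138, 1.1138) contains 0, so the difference is not significant.

not significant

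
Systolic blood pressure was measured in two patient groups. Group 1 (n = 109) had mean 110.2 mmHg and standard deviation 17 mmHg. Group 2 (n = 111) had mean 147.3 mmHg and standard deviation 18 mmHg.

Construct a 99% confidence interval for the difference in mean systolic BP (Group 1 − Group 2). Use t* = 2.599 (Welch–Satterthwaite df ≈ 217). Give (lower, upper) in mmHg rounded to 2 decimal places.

(-43.23, -30.97)

Standard errors of each mean: 17/√109 = 1.6283 and 18/√111 = 1.7085.
SE(x̄₁ − x̄₂) = √(1.6283² + 1.7085²) = 2.3602 for independent samples with unequal variances.
With t* = 2.599, the margin is 2.599 × 2.3602 = 6.1342.
x̄₁ − x̄₂ = 110.2 − 147.3 = -37.1000; the interval is -37.1000 ± 6.1342 = (-43.23, -30.97).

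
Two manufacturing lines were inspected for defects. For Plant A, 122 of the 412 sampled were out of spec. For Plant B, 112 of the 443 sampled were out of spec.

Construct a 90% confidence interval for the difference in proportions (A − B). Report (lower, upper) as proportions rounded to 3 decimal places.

p̂₁ = 122/412 = 0.2961 and p̂₂ = 112/443 = 0.2528.
SE₁ = √(p̂₁(1−p̂₁)/n₁) = √(0.2961·0.7039/412) = 0.02249; SE₂ = √(0.2528·0.7472/443) = 0.02065.
Independent samples: SE of the difference = √(SE₁² + SE₂²) = √(0.0005058001 + 0.0004264225) = 0.03053.
z* for 90% confidence is 1.645, so the margin of error is 1.645 × 0.03053 = 0.05022.
Point estimate p̂₁ − p̂₂ = 0.2961 − 0.2528 = 0.0433.
0.0433 ± 0.05022 → (-0.007, 0.094).

(-0.007, 0.094)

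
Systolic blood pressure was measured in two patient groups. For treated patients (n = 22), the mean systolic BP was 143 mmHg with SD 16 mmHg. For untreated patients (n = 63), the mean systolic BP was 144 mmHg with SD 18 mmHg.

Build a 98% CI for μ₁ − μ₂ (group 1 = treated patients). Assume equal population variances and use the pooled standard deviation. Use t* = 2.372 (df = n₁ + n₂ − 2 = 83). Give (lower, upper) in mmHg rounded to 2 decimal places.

Pooled variance s_p² = [21·16² + 62·18²] / (22+63−2) = 306.7952, so s_p = 17.5156.
SE_diff = s_p·√(1/n₁ + 1/n₂) = 17.5156·√(1/22 + 1/63) = 4.3376.
t* = 2.372; margin = 2.372 × 4.3376 = 10.2888.
Difference = 143 − 144 = -1.0000.
-1.0000 ± 10.2888 → (-11.29, 9.29).

(-11.29, 9.29)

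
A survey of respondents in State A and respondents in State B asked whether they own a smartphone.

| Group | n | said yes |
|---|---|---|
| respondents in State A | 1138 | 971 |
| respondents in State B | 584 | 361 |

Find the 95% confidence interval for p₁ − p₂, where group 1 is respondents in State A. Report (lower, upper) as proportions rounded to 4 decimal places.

(0.1907, 0.2795)

Sample proportions: 971/1138 = 0.8533, 361/584 = 0.6182.
Each SE is √(p̂(1−p̂)/n): √(0.8533·0.1467/1138) = 0.01049 and √(0.6182·0.3818/584) = 0.02010.
SE(p̂₁ − p̂₂) = √(SE₁² + SE₂²) = √(0.0001100401 + 0.00040401) = 0.02267, since the two samples are independent.
At 95% confidence z* = 1.960; margin = 1.960 × 0.02267 = 0.04443.
The difference is 0.8533 − 0.6182 = 0.2351, so the interval is 0.2351 ± 0.04443 = (0.1907, 0.2795).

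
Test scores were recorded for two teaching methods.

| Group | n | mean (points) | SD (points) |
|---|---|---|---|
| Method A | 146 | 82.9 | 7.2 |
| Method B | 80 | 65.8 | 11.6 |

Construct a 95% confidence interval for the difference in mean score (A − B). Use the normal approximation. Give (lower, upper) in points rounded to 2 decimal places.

Standard errors of each mean: 7.2/√146 = 0.5959 and 11.6/√80 = 1.2969.
SE(x̄₁ − x̄₂) = √(0.5959² + 1.2969²) = 1.4273 for independent samples with unequal variances.
With z* = 1.960, the margin is 1.960 × 1.4273 = 2.7975.
x̄₁ − x̄₂ = 82.9 − 65.8 = 17.1000; the interval is 17.1000 ± 2.7975 = (14.30, 19.90).

(14.30, 19.90)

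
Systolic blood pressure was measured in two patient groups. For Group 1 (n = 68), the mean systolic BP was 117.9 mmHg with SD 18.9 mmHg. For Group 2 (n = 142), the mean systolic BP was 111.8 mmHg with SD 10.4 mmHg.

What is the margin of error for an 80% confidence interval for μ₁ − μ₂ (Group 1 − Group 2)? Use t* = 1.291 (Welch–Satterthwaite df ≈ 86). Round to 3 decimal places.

Per-group SEs: s₁/√n₁ = 18.9/√68 = 2.2920, s₂/√n₂ = 10.4/√142 = 0.8727.
Unpooled SE of the difference: √(5.253264 + 0.76160529) = 2.4525.
Margin of error = t* · SE = 1.291 × 2.4525 = 3.1662.

3.166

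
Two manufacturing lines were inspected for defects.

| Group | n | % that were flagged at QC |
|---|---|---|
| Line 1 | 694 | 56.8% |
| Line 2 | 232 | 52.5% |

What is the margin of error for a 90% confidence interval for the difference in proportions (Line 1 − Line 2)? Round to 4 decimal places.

0.0622

The two standard errors are √(0.5680×0.4320/694) = 0.01880 and √(0.5250×0.4750/232) = 0.03279.
Because the samples are independent, SE_diff = √(0.01880² + 0.03279²) = 0.03780.
Using z* = 1.645 for 90%, ME = 1.645 × 0.03780 = 0.06218.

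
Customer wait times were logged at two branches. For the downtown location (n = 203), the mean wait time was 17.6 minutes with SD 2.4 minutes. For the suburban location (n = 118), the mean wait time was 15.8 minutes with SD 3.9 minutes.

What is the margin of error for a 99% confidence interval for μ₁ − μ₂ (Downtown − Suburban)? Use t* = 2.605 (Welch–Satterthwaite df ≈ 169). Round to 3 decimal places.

SE₁ = s₁/√n₁ = 2.4/√203 = 0.1684; SE₂ = 3.9/√118 = 0.3590.
Independent samples, unequal variances: SE_diff = √(SE₁² + SE₂²) = √(0.02835856 + 0.128881) = 0.3965.
t* = 2.605, so margin of error = 2.605 × 0.3965 = 1.0329.

1.033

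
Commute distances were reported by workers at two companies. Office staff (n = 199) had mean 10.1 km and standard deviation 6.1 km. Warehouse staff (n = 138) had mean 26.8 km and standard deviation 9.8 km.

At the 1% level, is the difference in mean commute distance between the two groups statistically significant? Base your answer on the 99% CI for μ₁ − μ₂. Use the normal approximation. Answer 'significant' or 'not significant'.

Standard errors of each mean: 6.1/√199 = 0.4324 and 9.8/√138 = 0.8342.
SE(x̄₁ − x̄₂) = √(0.4324² + 0.8342²) = 0.9396 for independent samples with unequal variances.
With z* = 2.576, the margin is 2.576 × 0.9396 = 2.4204.
x̄₁ − x̄₂ = 10.1 − 26.8 = -16.7000; the interval is -16.7000 ± 2.4204 = (-19.1204, -14.2796).
The interval (-19.1204, -14.2796) does not contain 0, so the difference is significant.

significant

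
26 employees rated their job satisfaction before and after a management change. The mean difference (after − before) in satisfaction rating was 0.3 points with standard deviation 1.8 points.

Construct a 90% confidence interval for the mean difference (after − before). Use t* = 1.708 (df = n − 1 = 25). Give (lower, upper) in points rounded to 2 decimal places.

(-0.30, 0.90)

This is a matched-pairs design, so SE = s_d/√n = 1.8/√26 = 0.3530.
Margin = 1.708 × 0.3530 = 0.6029; the interval is 0.3 ± 0.6029 = (-0.30, 0.90).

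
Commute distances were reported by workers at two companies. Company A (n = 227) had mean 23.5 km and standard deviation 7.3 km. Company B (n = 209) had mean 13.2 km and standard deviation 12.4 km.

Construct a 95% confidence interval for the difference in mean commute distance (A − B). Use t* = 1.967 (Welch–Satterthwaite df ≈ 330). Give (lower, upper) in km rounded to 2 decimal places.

SE₁ = s₁/√n₁ = 7.3/√227 = 0.4845; SE₂ = 12.4/√209 = 0.8577.
Independent samples, unequal variances: SE_diff = √(SE₁² + SE₂²) = √(0.23474025 + 0.73564929) = 0.9851.
t* = 1.967, so margin of error = 1.967 × 0.9851 = 1.9377.
Difference in means = 23.5 − 13.2 = 10.3000.
10.3000 ± 1.9377 → (8.36, 12.24).

(8.36, 12.24)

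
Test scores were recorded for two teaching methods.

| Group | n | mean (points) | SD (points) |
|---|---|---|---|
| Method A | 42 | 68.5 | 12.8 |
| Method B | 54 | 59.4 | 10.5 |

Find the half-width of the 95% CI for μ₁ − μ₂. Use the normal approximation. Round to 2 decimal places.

4.78

SE₁ = s₁/√n₁ = 12.8/√42 = 1.9751; SE₂ = 10.5/√54 = 1.4289.
Independent samples, unequal variances: SE_diff = √(SE₁² + SE₂²) = √(3.90102001 + 2.04175521) = 2.4378.
z* = 1.960, so margin of error = 1.960 × 2.4378 = 4.7781.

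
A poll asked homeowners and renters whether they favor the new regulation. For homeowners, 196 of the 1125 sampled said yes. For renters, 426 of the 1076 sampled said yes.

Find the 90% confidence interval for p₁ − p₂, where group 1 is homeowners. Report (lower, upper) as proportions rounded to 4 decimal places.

First, p̂₁ = 196/1125 = 0.1742; p̂₂ = 426/1076 = 0.3959.
The two standard errors are √(0.1742×0.8258/1125) = 0.01131 and √(0.3959×0.6041/1076) = 0.01491.
Because the samples are independent, SE_diff = √(0.01131² + 0.01491²) = 0.01871.
Using z* = 1.645 for 90%, ME = 1.645 × 0.01871 = 0.03078.
p̂₁ − p̂₂ = -0.2217; interval -0.2217 ± 0.03078 gives (-0.2525, -0.1909).

(-0.2525, -0.1909)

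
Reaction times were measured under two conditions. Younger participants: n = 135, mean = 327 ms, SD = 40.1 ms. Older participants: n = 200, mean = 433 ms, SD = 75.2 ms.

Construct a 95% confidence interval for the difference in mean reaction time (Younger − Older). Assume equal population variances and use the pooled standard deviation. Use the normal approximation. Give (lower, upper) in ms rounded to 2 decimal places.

s_p = √[((n₁−1)s₁² + (n₂−1)s₂²)/(n₁+n₂−2)] = √[(134·40.1² + 199·75.2²)/333] = 63.4548.
SE = 63.4548·√(1/135 + 1/200) = 7.0681.
With z* = 1.960, margin = 1.960 × 7.0681 = 13.8535.
x̄₁ − x̄₂ = 327 − 433 = -106.0000; interval -106.0000 ± 13.8535 = (-119.85, -92.15).

(-119.85, -92.15)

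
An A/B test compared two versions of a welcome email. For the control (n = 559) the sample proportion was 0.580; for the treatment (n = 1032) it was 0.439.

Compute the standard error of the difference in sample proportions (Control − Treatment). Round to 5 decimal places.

The two standard errors are √(0.5800×0.4200/559) = 0.02088 and √(0.4390×0.5610/1032) = 0.01545.
Because the samples are independent, SE_diff = √(0.02088² + 0.01545²) = 0.02597.

0.02597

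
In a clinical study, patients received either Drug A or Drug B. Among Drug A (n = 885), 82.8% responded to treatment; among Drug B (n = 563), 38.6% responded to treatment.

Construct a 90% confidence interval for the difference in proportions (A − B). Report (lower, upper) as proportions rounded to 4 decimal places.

SE₁ = √(p̂₁(1−p̂₁)/n₁) = √(0.8280·0.1720/885) = 0.01269; SE₂ = √(0.3860·0.6140/563) = 0.02052.
Independent samples: SE of the difference = √(SE₁² + SE₂²) = √(0.0001610361 + 0.0004210704) = 0.02413.
z* for 90% confidence is 1.645, so the margin of error is 1.645 × 0.02413 = 0.03969.
Point estimate p̂₁ − p̂₂ = 0.8280 − 0.3860 = 0.4420.
0.4420 ± 0.03969 → (0.4023, 0.4817).

(0.4023, 0.4817)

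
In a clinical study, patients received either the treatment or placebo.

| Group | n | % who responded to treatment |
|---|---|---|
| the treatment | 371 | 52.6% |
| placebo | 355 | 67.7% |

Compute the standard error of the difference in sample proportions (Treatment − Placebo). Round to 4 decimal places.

The two standard errors are √(0.5260×0.4740/371) = 0.02592 and √(0.6770×0.3230/355) = 0.02482.
Because the samples are independent, SE_diff = √(0.02592² + 0.02482²) = 0.03589.

0.0359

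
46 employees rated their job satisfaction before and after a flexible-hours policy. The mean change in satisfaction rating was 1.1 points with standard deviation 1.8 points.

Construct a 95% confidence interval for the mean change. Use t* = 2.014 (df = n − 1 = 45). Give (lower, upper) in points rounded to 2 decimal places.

Paired design: SE = s_d/√n = 1.8/√46 = 0.2654.
t* = 2.014; margin of error = 2.014 × 0.2654 = 0.5345.
1.1 ± 0.5345 → (0.57, 1.63).

(0.57, 1.63)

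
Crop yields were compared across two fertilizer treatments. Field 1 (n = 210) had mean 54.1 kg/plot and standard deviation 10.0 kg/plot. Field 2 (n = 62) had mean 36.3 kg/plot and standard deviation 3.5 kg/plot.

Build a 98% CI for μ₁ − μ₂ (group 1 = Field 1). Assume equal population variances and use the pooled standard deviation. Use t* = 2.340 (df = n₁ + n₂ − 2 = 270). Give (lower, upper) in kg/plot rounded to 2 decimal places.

(14.77, 20.83)

s_p = √[((n₁−1)s₁² + (n₂−1)s₂²)/(n₁+n₂−2)] = √[(209·10.0² + 61·3.5²)/270] = 8.9540.
SE = 8.9540·√(1/210 + 1/62) = 1.2942.
With t* = 2.340, margin = 2.340 × 1.2942 = 3.0284.
x̄₁ − x̄₂ = 54.1 − 36.3 = 17.8000; interval 17.8000 ± 3.0284 = (14.77, 20.83).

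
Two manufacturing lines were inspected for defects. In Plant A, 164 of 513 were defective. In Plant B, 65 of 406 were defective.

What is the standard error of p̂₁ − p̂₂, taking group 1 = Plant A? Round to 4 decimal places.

0.0275

Sample proportions: 164/513 = 0.3197, 65/406 = 0.1601.
Each SE is √(p̂(1−p̂)/n): √(0.3197·0.6803/513) = 0.02059 and √(0.1601·0.8399/406) = 0.01820.
SE(p̂₁ − p̂₂) = √(SE₁² + SE₂²) = √(0.0004239481 + 0.00033124) = 0.02748, since the two samples are independent.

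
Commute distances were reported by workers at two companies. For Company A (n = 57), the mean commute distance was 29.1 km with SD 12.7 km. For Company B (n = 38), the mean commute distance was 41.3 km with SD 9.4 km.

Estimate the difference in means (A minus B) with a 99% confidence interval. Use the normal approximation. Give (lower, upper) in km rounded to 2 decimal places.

(-18.05, -6.35)

Standard errors of each mean: 12.7/√57 = 1.6822 and 9.4/√38 = 1.5249.
SE(x̄₁ − x̄₂) = √(1.6822² + 1.5249²) = 2.2705 for independent samples with unequal variances.
With z* = 2.576, the margin is 2.576 × 2.2705 = 5.8488.
x̄₁ − x̄₂ = 29.1 − 41.3 = -12.2000; the interval is -12.2000 ± 5.8488 = (-18.05, -6.35).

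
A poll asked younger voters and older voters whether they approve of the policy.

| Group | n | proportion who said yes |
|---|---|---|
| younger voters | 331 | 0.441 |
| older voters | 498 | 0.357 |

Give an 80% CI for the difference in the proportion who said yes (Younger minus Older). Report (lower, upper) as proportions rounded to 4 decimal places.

(0.0395, 0.1285)

The two standard errors are √(0.4410×0.5590/331) = 0.02729 and √(0.3570×0.6430/498) = 0.02147.
Because the samples are independent, SE_diff = √(0.02729² + 0.02147²) = 0.03472.
Using z* = 1.282 for 80%, ME = 1.282 × 0.03472 = 0.04451.
p̂₁ − p̂₂ = 0.0840; interval 0.0840 ± 0.04451 gives (0.0395, 0.1285).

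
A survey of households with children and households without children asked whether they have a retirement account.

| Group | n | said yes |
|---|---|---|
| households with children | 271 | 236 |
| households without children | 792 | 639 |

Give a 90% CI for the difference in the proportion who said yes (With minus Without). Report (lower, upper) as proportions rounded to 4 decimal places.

(0.0233, 0.1047)

First, p̂₁ = 236/271 = 0.8708; p̂₂ = 639/792 = 0.8068.
The two standard errors are √(0.8708×0.1292/271) = 0.02038 and √(0.8068×0.1932/792) = 0.01403.
Because the samples are independent, SE_diff = √(0.02038² + 0.01403²) = 0.02474.
Using z* = 1.645 for 90%, ME = 1.645 × 0.02474 = 0.04070.
p̂₁ − p̂₂ = 0.0640; interval 0.0640 ± 0.04070 gives (0.0233, 0.1047).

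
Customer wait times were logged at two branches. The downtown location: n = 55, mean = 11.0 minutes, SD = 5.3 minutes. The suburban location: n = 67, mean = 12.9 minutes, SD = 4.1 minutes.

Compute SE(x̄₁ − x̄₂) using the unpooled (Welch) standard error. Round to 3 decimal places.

0.873

Standard errors of each mean: 5.3/√55 = 0.7147 and 4.1/√67 = 0.5009.
SE(x̄₁ − x̄₂) = √(0.7147² + 0.5009²) = 0.8728 for independent samples with unequal variances.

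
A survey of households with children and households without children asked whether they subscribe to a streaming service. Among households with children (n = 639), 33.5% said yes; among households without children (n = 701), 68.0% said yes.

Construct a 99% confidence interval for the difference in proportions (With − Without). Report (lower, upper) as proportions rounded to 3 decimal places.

(-0.411, -0.279)

Each SE is √(p̂(1−p̂)/n): √(0.3350·0.6650/639) = 0.01867 and √(0.6800·0.3200/701) = 0.01762.
SE(p̂₁ − p̂₂) = √(SE₁² + SE₂²) = √(0.0003485689 + 0.0003104644) = 0.02567, since the two samples are independent.
At 99% confidence z* = 2.576; margin = 2.576 × 0.02567 = 0.06613.
The difference is 0.3350 − 0.6800 = -0.3450, so the interval is -0.3450 ± 0.06613 = (-0.411, -0.279).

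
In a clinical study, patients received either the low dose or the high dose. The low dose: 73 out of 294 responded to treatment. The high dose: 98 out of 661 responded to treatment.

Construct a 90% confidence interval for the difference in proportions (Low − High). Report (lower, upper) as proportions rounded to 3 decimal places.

(0.053, 0.147)

Sample proportions: 73/294 = 0.2483, 98/661 = 0.1483.
Each SE is √(p̂(1−p̂)/n): √(0.2483·0.7517/294) = 0.02520 and √(0.1483·0.8517/661) = 0.01382.
SE(p̂₁ − p̂₂) = √(SE₁² + SE₂²) = √(0.00063504 + 0.0001909924) = 0.02874, since the two samples are independent.
At 90% confidence z* = 1.645; margin = 1.645 × 0.02874 = 0.04728.
The difference is 0.2483 − 0.1483 = 0.1000, so the interval is 0.1000 ± 0.04728 = (0.053, 0.147).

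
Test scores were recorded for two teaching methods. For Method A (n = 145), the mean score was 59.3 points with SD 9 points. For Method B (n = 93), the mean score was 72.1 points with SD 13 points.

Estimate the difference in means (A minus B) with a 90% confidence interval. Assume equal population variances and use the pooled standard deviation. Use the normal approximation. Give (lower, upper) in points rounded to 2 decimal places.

s_p = √[((n₁−1)s₁² + (n₂−1)s₂²)/(n₁+n₂−2)] = √[(144·9² + 92·13²)/236] = 10.7380.
SE = 10.7380·√(1/145 + 1/93) = 1.4265.
With z* = 1.645, margin = 1.645 × 1.4265 = 2.3466.
x̄₁ − x̄₂ = 59.3 − 72.1 = -12.8000; interval -12.8000 ± 2.3466 = (-15.15, -10.45).

(-15.15, -10.45)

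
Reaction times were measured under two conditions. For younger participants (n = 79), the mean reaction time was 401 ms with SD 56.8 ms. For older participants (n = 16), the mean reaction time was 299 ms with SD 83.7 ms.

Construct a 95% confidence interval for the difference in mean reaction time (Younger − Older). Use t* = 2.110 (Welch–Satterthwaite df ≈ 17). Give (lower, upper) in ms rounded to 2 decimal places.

Standard errors of each mean: 56.8/√79 = 6.3905 and 83.7/√16 = 20.9250.
SE(x̄₁ − x̄₂) = √(6.3905² + 20.9250²) = 21.8791 for independent samples with unequal variances.
With t* = 2.110, the margin is 2.110 × 21.8791 = 46.1649.
x̄₁ − x̄₂ = 401 − 299 = 102.0000; the interval is 102.0000 ± 46.1649 = (55.84, 148.16).

(55.84, 148.16)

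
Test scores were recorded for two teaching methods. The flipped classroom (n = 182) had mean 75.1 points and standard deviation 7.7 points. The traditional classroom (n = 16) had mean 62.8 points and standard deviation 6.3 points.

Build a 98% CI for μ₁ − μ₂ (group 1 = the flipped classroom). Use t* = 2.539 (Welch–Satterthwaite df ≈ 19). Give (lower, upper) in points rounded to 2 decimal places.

(8.05, 16.55)

Standard errors of each mean: 7.7/√182 = 0.5708 and 6.3/√16 = 1.5750.
SE(x̄₁ − x̄₂) = √(0.5708² + 1.5750²) = 1.6752 for independent samples with unequal variances.
With t* = 2.539, the margin is 2.539 × 1.6752 = 4.2533.
x̄₁ − x̄₂ = 75.1 − 62.8 = 12.3000; the interval is 12.3000 ± 4.2533 = (8.05, 16.55).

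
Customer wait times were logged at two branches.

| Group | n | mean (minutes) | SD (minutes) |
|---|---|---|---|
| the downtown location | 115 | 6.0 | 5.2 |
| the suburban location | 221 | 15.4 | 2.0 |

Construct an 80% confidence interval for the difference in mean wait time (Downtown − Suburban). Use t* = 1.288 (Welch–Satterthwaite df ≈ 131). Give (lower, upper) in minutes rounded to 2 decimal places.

(-10.05, -8.75)

Per-group SEs: s₁/√n₁ = 5.2/√115 = 0.4849, s₂/√n₂ = 2.0/√221 = 0.1345.
Unpooled SE of the difference: √(0.23512801 + 0.01809025) = 0.5032.
Margin of error = t* · SE = 1.288 × 0.5032 = 0.6481.
x̄₁ − x̄₂ = 6.0 − 15.4 = -9.4000.
CI: -9.4000 ± 0.6481 = (-10.05, -8.75).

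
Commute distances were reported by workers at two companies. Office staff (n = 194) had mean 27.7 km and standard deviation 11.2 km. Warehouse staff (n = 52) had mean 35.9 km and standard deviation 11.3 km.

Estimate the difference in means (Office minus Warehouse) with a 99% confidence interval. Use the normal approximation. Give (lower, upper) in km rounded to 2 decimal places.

Standard errors of each mean: 11.2/√194 = 0.8041 and 11.3/√52 = 1.5670.
SE(x̄₁ − x̄₂) = √(0.8041² + 1.5670²) = 1.7613 for independent samples with unequal variances.
With z* = 2.576, the margin is 2.576 × 1.7613 = 4.5371.
x̄₁ − x̄₂ = 27.7 − 35.9 = -8.2000; the interval is -8.2000 ± 4.5371 = (-12.74, -3.66).

(-12.74, -3.66)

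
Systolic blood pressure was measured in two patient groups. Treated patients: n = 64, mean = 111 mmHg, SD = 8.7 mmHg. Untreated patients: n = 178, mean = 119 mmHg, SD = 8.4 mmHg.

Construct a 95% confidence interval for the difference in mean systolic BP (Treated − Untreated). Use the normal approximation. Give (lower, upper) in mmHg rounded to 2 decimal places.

Per-group SEs: s₁/√n₁ = 8.7/√64 = 1.0875, s₂/√n₂ = 8.4/√178 = 0.6296.
Unpooled SE of the difference: √(1.18265625 + 0.39639616) = 1.2566.
Margin of error = z* · SE = 1.960 × 1.2566 = 2.4629.
x̄₁ − x̄₂ = 111 − 119 = -8.0000.
CI: -8.0000 ± 2.4629 = (-10.46, -5.54).

(-10.46, -5.54)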